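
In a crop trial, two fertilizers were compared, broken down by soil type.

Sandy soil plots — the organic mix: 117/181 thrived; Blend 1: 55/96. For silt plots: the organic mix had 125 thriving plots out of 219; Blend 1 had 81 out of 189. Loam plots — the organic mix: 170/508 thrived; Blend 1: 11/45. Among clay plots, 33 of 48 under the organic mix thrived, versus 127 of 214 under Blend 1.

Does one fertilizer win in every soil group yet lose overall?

Sandy soil: the organic mix 117/181 = 64.6%, Blend 1 55/96 = 57.3% → the organic mix
Silt: the organic mix 125/219 = 57.1%, Blend 1 81/189 = 42.9% → the organic mix
Loam: the organic mix 170/508 = 33.5%, Blend 1 11/45 = 24.4% → the organic mix
Clay: the organic mix 33/48 = 68.8%, Blend 1 127/214 = 59.3% → the organic mix
Overall: the organic mix 445/956 = 46.5%, Blend 1 274/544 = 50.4% → Blend 1
The organic mix wins each soil group but Blend 1 wins overall — the comparison reverses. The organic mix's plots skew toward loam, which has a lower base rate.

Yes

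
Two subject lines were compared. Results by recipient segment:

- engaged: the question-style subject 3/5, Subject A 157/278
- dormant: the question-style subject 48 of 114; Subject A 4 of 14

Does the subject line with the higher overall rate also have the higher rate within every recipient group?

Engaged: the question-style subject 3/5 = 60.0%, Subject A 157/278 = 56.5% → the question-style subject
Dormant: the question-style subject 48/114 = 42.1%, Subject A 4/14 = 28.6% → the question-style subject
Overall: the question-style subject 51/119 = 42.9%, Subject A 161/292 = 55.1% → Subject A
The question-style subject wins each recipient group but Subject A wins overall — the comparison reverses. The question-style subject's sends skew toward dormant, which has a lower base rate.

No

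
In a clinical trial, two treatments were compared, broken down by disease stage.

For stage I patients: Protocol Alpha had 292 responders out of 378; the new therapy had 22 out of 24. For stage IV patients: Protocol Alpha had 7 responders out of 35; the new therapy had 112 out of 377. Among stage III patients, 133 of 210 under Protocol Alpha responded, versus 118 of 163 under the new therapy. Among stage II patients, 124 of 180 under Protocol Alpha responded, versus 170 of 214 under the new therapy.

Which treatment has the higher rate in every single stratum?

the new therapy

Stage I: Protocol Alpha 292/378 = 77.2%, the new therapy 22/24 = 91.7% → the new therapy
Stage IV: Protocol Alpha 7/35 = 20.0%, the new therapy 112/377 = 29.7% → the new therapy
Stage III: Protocol Alpha 133/210 = 63.3%, the new therapy 118/163 = 72.4% → the new therapy
Stage II: Protocol Alpha 124/180 = 68.9%, the new therapy 170/214 = 79.4% → the new therapy
The new therapy has the higher rate in all 4 groups.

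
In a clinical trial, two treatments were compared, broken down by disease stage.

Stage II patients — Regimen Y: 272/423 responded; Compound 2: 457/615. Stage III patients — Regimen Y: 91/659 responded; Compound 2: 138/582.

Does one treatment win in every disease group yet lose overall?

No

Stage II: Regimen Y 272/423 = 64.3%, Compound 2 457/615 = 74.3% → Compound 2
Stage III: Regimen Y 91/659 = 13.8%, Compound 2 138/582 = 23.7% → Compound 2
Overall: Regimen Y 363/1082 = 33.5%, Compound 2 595/1197 = 49.7% → Compound 2
Compound 2 wins overall and in every disease group — no reversal.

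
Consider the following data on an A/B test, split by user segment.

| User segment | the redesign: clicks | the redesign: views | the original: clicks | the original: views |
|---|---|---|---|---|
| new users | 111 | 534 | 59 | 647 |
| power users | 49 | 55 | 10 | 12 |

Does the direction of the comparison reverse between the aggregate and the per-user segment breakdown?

No

New users: the redesign 111/534 = 20.8%, the original 59/647 = 9.1% → the redesign
Power users: the redesign 49/55 = 89.1%, the original 10/12 = 83.3% → the redesign
Overall: the redesign 160/589 = 27.2%, the original 69/659 = 10.5% → the redesign
The redesign wins overall and in every user group — no reversal.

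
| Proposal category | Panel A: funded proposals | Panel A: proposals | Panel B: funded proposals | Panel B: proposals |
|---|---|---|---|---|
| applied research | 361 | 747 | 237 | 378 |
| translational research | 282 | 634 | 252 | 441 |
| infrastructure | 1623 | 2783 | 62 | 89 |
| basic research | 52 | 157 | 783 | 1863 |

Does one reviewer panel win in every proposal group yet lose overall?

Applied research: Panel A 361/747 = 48.3%, Panel B 237/378 = 62.7% → Panel B
Translational research: Panel A 282/634 = 44.5%, Panel B 252/441 = 57.1% → Panel B
Infrastructure: Panel A 1623/2783 = 58.3%, Panel B 62/89 = 69.7% → Panel B
Basic research: Panel A 52/157 = 33.1%, Panel B 783/1863 = 42.0% → Panel B
Overall: Panel A 2318/4321 = 53.6%, Panel B 1334/2771 = 48.1% → Panel A
Panel B wins each proposal group but Panel A wins overall — the comparison reverses. Panel B's proposals skew toward basic research, which has a lower base rate.

Yes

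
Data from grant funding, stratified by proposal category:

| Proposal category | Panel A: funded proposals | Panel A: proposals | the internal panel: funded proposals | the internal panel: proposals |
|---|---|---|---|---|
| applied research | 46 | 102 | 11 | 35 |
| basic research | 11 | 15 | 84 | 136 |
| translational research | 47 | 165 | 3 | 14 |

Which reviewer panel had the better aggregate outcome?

Applied research: Panel A 46/102 = 45.1%, the internal panel 11/35 = 31.4% → Panel A
Basic research: Panel A 11/15 = 73.3%, the internal panel 84/136 = 61.8% → Panel A
Translational research: Panel A 47/165 = 28.5%, the internal panel 3/14 = 21.4% → Panel A
Overall: Panel A 104/282 = 36.9%, the internal panel 98/185 = 53.0% → the internal panel
(Panel A wins every proposal group but the internal panel wins overall — Panel A's proposals skew toward the low-rate translational research group.)

the internal panel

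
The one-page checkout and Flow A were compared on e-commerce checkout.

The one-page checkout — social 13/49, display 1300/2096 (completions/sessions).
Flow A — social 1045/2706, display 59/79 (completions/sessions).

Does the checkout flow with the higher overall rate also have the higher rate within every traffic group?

No

Social: the one-page checkout 13/49 = 26.5%, Flow A 1045/2706 = 38.6% → Flow A
Display: the one-page checkout 1300/2096 = 62.0%, Flow A 59/79 = 74.7% → Flow A
Overall: the one-page checkout 1313/2145 = 61.2%, Flow A 1104/2785 = 39.6% → the one-page checkout
Flow A wins each traffic group but the one-page checkout wins overall — the comparison reverses. Flow A's sessions skew toward social, which has a lower base rate.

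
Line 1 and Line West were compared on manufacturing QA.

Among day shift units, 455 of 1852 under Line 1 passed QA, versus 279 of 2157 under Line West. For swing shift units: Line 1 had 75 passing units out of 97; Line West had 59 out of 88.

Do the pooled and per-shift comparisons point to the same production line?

Day shift: Line 1 455/1852 = 24.6%, Line West 279/2157 = 12.9% → Line 1
Swing shift: Line 1 75/97 = 77.3%, Line West 59/88 = 67.0% → Line 1
Overall: Line 1 530/1949 = 27.2%, Line West 338/2245 = 15.1% → Line 1
Line 1 wins overall and in every shift group — no reversal.

Yes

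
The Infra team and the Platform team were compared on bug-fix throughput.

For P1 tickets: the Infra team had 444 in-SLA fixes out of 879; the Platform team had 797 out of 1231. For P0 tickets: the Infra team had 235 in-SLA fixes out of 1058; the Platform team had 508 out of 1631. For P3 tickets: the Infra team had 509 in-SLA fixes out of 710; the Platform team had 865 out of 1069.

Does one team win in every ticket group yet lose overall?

No

P1: the Infra team 444/879 = 50.5%, the Platform team 797/1231 = 64.7% → the Platform team
P0: the Infra team 235/1058 = 22.2%, the Platform team 508/1631 = 31.1% → the Platform team
P3: the Infra team 509/710 = 71.7%, the Platform team 865/1069 = 80.9% → the Platform team
Overall: the Infra team 1188/2647 = 44.9%, the Platform team 2170/3931 = 55.2% → the Platform team
The Platform team wins overall and in every ticket group — no reversal.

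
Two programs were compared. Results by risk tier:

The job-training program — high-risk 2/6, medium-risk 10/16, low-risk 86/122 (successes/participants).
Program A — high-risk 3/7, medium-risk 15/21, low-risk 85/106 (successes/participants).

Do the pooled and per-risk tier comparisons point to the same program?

High-risk: the job-training program 2/6 = 33.3%, Program A 3/7 = 42.9% → Program A
Medium-risk: the job-training program 10/16 = 62.5%, Program A 15/21 = 71.4% → Program A
Low-risk: the job-training program 86/122 = 70.5%, Program A 85/106 = 80.2% → Program A
Overall: the job-training program 98/144 = 68.1%, Program A 103/134 = 76.9% → Program A
Program A wins overall and in every risk group — no reversal.

Yes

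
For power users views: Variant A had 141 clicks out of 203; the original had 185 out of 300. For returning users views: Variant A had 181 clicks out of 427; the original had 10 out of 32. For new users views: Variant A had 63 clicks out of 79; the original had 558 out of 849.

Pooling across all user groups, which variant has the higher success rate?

the original

Power users: Variant A 141/203 = 69.5%, the original 185/300 = 61.7% → Variant A
Returning users: Variant A 181/427 = 42.4%, the original 10/32 = 31.2% → Variant A
New users: Variant A 63/79 = 79.7%, the original 558/849 = 65.7% → Variant A
Overall: Variant A 385/709 = 54.3%, the original 753/1181 = 63.8% → the original
(Variant A wins every user group but the original wins overall — Variant A's views skew toward the low-rate returning users group.)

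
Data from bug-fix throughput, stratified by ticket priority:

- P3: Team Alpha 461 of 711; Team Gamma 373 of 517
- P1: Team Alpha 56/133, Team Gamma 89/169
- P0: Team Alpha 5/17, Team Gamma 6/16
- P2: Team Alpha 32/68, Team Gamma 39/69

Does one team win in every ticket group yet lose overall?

No

P3: Team Alpha 461/711 = 64.8%, Team Gamma 373/517 = 72.1% → Team Gamma
P1: Team Alpha 56/133 = 42.1%, Team Gamma 89/169 = 52.7% → Team Gamma
P0: Team Alpha 5/17 = 29.4%, Team Gamma 6/16 = 37.5% → Team Gamma
P2: Team Alpha 32/68 = 47.1%, Team Gamma 39/69 = 56.5% → Team Gamma
Overall: Team Alpha 554/929 = 59.6%, Team Gamma 507/771 = 65.8% → Team Gamma
Team Gamma wins overall and in every ticket group — no reversal.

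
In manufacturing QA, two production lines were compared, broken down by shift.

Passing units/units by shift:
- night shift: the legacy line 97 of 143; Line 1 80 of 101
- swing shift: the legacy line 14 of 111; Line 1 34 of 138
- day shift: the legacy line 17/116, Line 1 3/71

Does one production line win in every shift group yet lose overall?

Night shift: the legacy line 97/143 = 67.8%, Line 1 80/101 = 79.2% → Line 1
Swing shift: the legacy line 14/111 = 12.6%, Line 1 34/138 = 24.6% → Line 1
Day shift: the legacy line 17/116 = 14.7%, Line 1 3/71 = 4.2% → the legacy line
Overall: the legacy line 128/370 = 34.6%, Line 1 117/310 = 37.7% → Line 1
Neither sweeps: the legacy line wins 1 of 3 groups, Line 1 wins 2. Line 1 wins overall but not every group — no Simpson reversal.

No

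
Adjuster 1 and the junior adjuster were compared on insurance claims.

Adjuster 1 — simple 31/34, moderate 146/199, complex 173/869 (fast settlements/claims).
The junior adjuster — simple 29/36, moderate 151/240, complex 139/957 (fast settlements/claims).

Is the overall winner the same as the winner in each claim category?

Yes

Simple: Adjuster 1 31/34 = 91.2%, the junior adjuster 29/36 = 80.6% → Adjuster 1
Moderate: Adjuster 1 146/199 = 73.4%, the junior adjuster 151/240 = 62.9% → Adjuster 1
Complex: Adjuster 1 173/869 = 19.9%, the junior adjuster 139/957 = 14.5% → Adjuster 1
Overall: Adjuster 1 350/1102 = 31.8%, the junior adjuster 319/1233 = 25.9% → Adjuster 1
Adjuster 1 wins overall and in every claim group — no reversal.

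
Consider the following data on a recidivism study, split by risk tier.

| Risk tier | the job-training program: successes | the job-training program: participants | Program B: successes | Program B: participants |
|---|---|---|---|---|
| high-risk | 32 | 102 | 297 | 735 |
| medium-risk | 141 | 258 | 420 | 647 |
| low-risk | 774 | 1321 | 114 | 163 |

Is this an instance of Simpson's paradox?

High-risk: the job-training program 32/102 = 31.4%, Program B 297/735 = 40.4% → Program B
Medium-risk: the job-training program 141/258 = 54.7%, Program B 420/647 = 64.9% → Program B
Low-risk: the job-training program 774/1321 = 58.6%, Program B 114/163 = 69.9% → Program B
Overall: the job-training program 947/1681 = 56.3%, Program B 831/1545 = 53.8% → the job-training program
Program B wins each risk group but the job-training program wins overall — the comparison reverses. Program B's participants skew toward high-risk, which has a lower base rate.

Yes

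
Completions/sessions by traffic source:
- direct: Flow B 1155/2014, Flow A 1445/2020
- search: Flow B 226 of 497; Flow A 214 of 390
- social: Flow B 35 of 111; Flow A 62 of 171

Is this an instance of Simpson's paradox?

Direct: Flow B 1155/2014 = 57.3%, Flow A 1445/2020 = 71.5% → Flow A
Search: Flow B 226/497 = 45.5%, Flow A 214/390 = 54.9% → Flow A
Social: Flow B 35/111 = 31.5%, Flow A 62/171 = 36.3% → Flow A
Overall: Flow B 1416/2622 = 54.0%, Flow A 1721/2581 = 66.7% → Flow A
Flow A wins overall and in every traffic group — no reversal.

No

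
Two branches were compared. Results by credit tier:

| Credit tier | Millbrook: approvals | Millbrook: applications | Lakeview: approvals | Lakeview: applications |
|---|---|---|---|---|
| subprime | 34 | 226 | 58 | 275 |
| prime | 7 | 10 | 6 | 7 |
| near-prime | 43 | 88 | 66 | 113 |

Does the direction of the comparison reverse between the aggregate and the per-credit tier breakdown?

Subprime: Millbrook 34/226 = 15.0%, Lakeview 58/275 = 21.1% → Lakeview
Prime: Millbrook 7/10 = 70.0%, Lakeview 6/7 = 85.7% → Lakeview
Near-prime: Millbrook 43/88 = 48.9%, Lakeview 66/113 = 58.4% → Lakeview
Overall: Millbrook 84/324 = 25.9%, Lakeview 130/395 = 32.9% → Lakeview
Lakeview wins overall and in every credit group — no reversal.

No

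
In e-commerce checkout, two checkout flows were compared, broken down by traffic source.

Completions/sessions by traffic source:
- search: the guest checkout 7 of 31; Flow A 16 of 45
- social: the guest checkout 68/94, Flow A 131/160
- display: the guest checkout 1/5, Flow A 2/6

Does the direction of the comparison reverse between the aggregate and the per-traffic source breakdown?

No

Search: the guest checkout 7/31 = 22.6%, Flow A 16/45 = 35.6% → Flow A
Social: the guest checkout 68/94 = 72.3%, Flow A 131/160 = 81.9% → Flow A
Display: the guest checkout 1/5 = 20.0%, Flow A 2/6 = 33.3% → Flow A
Overall: the guest checkout 76/130 = 58.5%, Flow A 149/211 = 70.6% → Flow A
Flow A wins overall and in every traffic group — no reversal.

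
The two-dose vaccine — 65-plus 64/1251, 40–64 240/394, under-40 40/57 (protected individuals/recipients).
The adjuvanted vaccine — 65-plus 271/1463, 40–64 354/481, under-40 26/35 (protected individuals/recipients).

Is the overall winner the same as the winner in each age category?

Yes

65-plus: the two-dose vaccine 64/1251 = 5.1%, the adjuvanted vaccine 271/1463 = 18.5% → the adjuvanted vaccine
40–64: the two-dose vaccine 240/394 = 60.9%, the adjuvanted vaccine 354/481 = 73.6% → the adjuvanted vaccine
Under-40: the two-dose vaccine 40/57 = 70.2%, the adjuvanted vaccine 26/35 = 74.3% → the adjuvanted vaccine
Overall: the two-dose vaccine 344/1702 = 20.2%, the adjuvanted vaccine 651/1979 = 32.9% → the adjuvanted vaccine
The adjuvanted vaccine wins overall and in every age group — no reversal.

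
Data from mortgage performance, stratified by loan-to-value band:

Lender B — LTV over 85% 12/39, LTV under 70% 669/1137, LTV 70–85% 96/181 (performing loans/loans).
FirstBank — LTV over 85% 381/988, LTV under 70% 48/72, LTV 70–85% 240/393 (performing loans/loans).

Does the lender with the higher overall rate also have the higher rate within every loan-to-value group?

No

LTV over 85%: Lender B 12/39 = 30.8%, FirstBank 381/988 = 38.6% → FirstBank
LTV under 70%: Lender B 669/1137 = 58.8%, FirstBank 48/72 = 66.7% → FirstBank
LTV 70–85%: Lender B 96/181 = 53.0%, FirstBank 240/393 = 61.1% → FirstBank
Overall: Lender B 777/1357 = 57.3%, FirstBank 669/1453 = 46.0% → Lender B
FirstBank wins each loan-to-value group but Lender B wins overall — the comparison reverses. FirstBank's loans skew toward LTV over 85%, which has a lower base rate.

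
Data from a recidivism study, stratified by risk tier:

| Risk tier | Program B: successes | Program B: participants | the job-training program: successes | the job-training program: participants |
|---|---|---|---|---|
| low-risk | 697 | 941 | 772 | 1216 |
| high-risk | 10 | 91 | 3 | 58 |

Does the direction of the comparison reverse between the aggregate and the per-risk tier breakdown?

Low-risk: Program B 697/941 = 74.1%, the job-training program 772/1216 = 63.5% → Program B
High-risk: Program B 10/91 = 11.0%, the job-training program 3/58 = 5.2% → Program B
Overall: Program B 707/1032 = 68.5%, the job-training program 775/1274 = 60.8% → Program B
Program B wins overall and in every risk group — no reversal.

No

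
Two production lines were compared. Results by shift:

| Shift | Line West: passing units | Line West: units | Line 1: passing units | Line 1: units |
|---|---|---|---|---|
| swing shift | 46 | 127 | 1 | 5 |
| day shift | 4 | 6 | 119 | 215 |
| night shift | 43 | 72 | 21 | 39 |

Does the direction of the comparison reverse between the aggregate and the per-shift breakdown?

Swing shift: Line West 46/127 = 36.2%, Line 1 1/5 = 20.0% → Line West
Day shift: Line West 4/6 = 66.7%, Line 1 119/215 = 55.3% → Line West
Night shift: Line West 43/72 = 59.7%, Line 1 21/39 = 53.8% → Line West
Overall: Line West 93/205 = 45.4%, Line 1 141/259 = 54.4% → Line 1
Line West wins each shift group but Line 1 wins overall — the comparison reverses. Line West's units skew toward swing shift, which has a lower base rate.

Yes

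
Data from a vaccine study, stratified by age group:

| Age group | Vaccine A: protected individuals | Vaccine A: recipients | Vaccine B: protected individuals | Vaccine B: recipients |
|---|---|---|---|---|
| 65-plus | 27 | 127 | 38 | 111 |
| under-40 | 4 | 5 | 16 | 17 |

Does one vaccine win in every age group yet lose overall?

No

65-plus: Vaccine A 27/127 = 21.3%, Vaccine B 38/111 = 34.2% → Vaccine B
Under-40: Vaccine A 4/5 = 80.0%, Vaccine B 16/17 = 94.1% → Vaccine B
Overall: Vaccine A 31/132 = 23.5%, Vaccine B 54/128 = 42.2% → Vaccine B
Vaccine B wins overall and in every age group — no reversal.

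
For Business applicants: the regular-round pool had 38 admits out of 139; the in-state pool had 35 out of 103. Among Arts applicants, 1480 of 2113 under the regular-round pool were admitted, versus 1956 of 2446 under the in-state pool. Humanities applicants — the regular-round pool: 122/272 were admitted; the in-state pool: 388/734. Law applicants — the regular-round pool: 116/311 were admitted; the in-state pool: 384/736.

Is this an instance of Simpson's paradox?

Business: the regular-round pool 38/139 = 27.3%, the in-state pool 35/103 = 34.0% → the in-state pool
Arts: the regular-round pool 1480/2113 = 70.0%, the in-state pool 1956/2446 = 80.0% → the in-state pool
Humanities: the regular-round pool 122/272 = 44.9%, the in-state pool 388/734 = 52.9% → the in-state pool
Law: the regular-round pool 116/311 = 37.3%, the in-state pool 384/736 = 52.2% → the in-state pool
Overall: the regular-round pool 1756/2835 = 61.9%, the in-state pool 2763/4019 = 68.7% → the in-state pool
The in-state pool wins overall and in every department group — no reversal.

No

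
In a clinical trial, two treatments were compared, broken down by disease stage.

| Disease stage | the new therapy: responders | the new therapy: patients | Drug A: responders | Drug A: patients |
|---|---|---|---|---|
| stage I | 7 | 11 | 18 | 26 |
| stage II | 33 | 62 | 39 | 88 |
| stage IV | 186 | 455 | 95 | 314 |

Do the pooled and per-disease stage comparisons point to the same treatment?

No

Stage I: the new therapy 7/11 = 63.6%, Drug A 18/26 = 69.2% → Drug A
Stage II: the new therapy 33/62 = 53.2%, Drug A 39/88 = 44.3% → the new therapy
Stage IV: the new therapy 186/455 = 40.9%, Drug A 95/314 = 30.3% → the new therapy
Overall: the new therapy 226/528 = 42.8%, Drug A 152/428 = 35.5% → the new therapy
Neither sweeps: the new therapy wins 2 of 3 groups, Drug A wins 1. The new therapy wins overall but not every group — no Simpson reversal.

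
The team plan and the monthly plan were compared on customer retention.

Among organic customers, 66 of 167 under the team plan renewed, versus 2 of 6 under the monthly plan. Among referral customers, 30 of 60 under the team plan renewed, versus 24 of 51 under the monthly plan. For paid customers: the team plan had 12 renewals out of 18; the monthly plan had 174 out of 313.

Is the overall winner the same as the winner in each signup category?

No

Organic: the team plan 66/167 = 39.5%, the monthly plan 2/6 = 33.3% → the team plan
Referral: the team plan 30/60 = 50.0%, the monthly plan 24/51 = 47.1% → the team plan
Paid: the team plan 12/18 = 66.7%, the monthly plan 174/313 = 55.6% → the team plan
Overall: the team plan 108/245 = 44.1%, the monthly plan 200/370 = 54.1% → the monthly plan
The team plan wins each signup group but the monthly plan wins overall — the comparison reverses. The team plan's customers skew toward organic, which has a lower base rate.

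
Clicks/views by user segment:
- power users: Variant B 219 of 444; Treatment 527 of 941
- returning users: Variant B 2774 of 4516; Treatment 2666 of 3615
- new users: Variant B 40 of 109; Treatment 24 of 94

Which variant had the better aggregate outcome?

Power users: Variant B 219/444 = 49.3%, Treatment 527/941 = 56.0% → Treatment
Returning users: Variant B 2774/4516 = 61.4%, Treatment 2666/3615 = 73.7% → Treatment
New users: Variant B 40/109 = 36.7%, Treatment 24/94 = 25.5% → Variant B
Overall: Variant B 3033/5069 = 59.8%, Treatment 3217/4650 = 69.2% → Treatment
(Neither sweeps every user group, but Treatment has the higher pooled rate.)

Treatment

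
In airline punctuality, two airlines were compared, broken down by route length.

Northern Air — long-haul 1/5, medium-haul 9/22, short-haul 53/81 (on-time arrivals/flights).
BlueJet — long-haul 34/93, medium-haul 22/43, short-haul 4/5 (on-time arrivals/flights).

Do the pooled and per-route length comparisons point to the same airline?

Long-haul: Northern Air 1/5 = 20.0%, BlueJet 34/93 = 36.6% → BlueJet
Medium-haul: Northern Air 9/22 = 40.9%, BlueJet 22/43 = 51.2% → BlueJet
Short-haul: Northern Air 53/81 = 65.4%, BlueJet 4/5 = 80.0% → BlueJet
Overall: Northern Air 63/108 = 58.3%, BlueJet 60/141 = 42.6% → Northern Air
BlueJet wins each route group but Northern Air wins overall — the comparison reverses. BlueJet's flights skew toward long-haul, which has a lower base rate.

No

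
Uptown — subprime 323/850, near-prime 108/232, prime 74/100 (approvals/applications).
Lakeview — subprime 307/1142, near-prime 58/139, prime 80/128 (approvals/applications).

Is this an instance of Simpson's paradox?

Subprime: Uptown 323/850 = 38.0%, Lakeview 307/1142 = 26.9% → Uptown
Near-prime: Uptown 108/232 = 46.6%, Lakeview 58/139 = 41.7% → Uptown
Prime: Uptown 74/100 = 74.0%, Lakeview 80/128 = 62.5% → Uptown
Overall: Uptown 505/1182 = 42.7%, Lakeview 445/1409 = 31.6% → Uptown
Uptown wins overall and in every credit group — no reversal.

No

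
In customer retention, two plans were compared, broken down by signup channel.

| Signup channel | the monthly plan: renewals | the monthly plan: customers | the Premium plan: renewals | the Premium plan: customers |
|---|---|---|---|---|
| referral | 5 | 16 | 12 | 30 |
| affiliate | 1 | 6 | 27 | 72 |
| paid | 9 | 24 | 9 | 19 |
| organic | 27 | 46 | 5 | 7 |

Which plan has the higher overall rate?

Referral: the monthly plan 5/16 = 31.2%, the Premium plan 12/30 = 40.0% → the Premium plan
Affiliate: the monthly plan 1/6 = 16.7%, the Premium plan 27/72 = 37.5% → the Premium plan
Paid: the monthly plan 9/24 = 37.5%, the Premium plan 9/19 = 47.4% → the Premium plan
Organic: the monthly plan 27/46 = 58.7%, the Premium plan 5/7 = 71.4% → the Premium plan
Overall: the monthly plan 42/92 = 45.7%, the Premium plan 53/128 = 41.4% → the monthly plan
(The Premium plan wins every signup group but the monthly plan wins overall — the Premium plan's customers skew toward the low-rate affiliate group.)

the monthly plan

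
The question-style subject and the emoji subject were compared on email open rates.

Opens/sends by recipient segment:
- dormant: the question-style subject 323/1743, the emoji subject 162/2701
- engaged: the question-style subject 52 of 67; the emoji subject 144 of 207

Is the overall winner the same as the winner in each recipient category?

Dormant: the question-style subject 323/1743 = 18.5%, the emoji subject 162/2701 = 6.0% → the question-style subject
Engaged: the question-style subject 52/67 = 77.6%, the emoji subject 144/207 = 69.6% → the question-style subject
Overall: the question-style subject 375/1810 = 20.7%, the emoji subject 306/2908 = 10.5% → the question-style subject
The question-style subject wins overall and in every recipient group — no reversal.

Yes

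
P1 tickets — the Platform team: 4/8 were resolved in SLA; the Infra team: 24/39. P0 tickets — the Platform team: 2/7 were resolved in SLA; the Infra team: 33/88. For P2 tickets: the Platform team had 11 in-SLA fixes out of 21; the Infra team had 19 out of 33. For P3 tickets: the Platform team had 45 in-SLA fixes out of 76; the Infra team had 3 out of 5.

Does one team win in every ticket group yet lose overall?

P1: the Platform team 4/8 = 50.0%, the Infra team 24/39 = 61.5% → the Infra team
P0: the Platform team 2/7 = 28.6%, the Infra team 33/88 = 37.5% → the Infra team
P2: the Platform team 11/21 = 52.4%, the Infra team 19/33 = 57.6% → the Infra team
P3: the Platform team 45/76 = 59.2%, the Infra team 3/5 = 60.0% → the Infra team
Overall: the Platform team 62/112 = 55.4%, the Infra team 79/165 = 47.9% → the Platform team
The Infra team wins each ticket group but the Platform team wins overall — the comparison reverses. The Infra team's tickets skew toward P0, which has a lower base rate.

Yes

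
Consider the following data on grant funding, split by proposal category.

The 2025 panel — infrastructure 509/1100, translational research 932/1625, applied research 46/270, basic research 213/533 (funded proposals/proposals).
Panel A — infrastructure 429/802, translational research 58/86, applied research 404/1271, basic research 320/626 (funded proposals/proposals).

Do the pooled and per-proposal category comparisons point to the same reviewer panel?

Infrastructure: the 2025 panel 509/1100 = 46.3%, Panel A 429/802 = 53.5% → Panel A
Translational research: the 2025 panel 932/1625 = 57.4%, Panel A 58/86 = 67.4% → Panel A
Applied research: the 2025 panel 46/270 = 17.0%, Panel A 404/1271 = 31.8% → Panel A
Basic research: the 2025 panel 213/533 = 40.0%, Panel A 320/626 = 51.1% → Panel A
Overall: the 2025 panel 1700/3528 = 48.2%, Panel A 1211/2785 = 43.5% → the 2025 panel
Panel A wins each proposal group but the 2025 panel wins overall — the comparison reverses. Panel A's proposals skew toward applied research, which has a lower base rate.

No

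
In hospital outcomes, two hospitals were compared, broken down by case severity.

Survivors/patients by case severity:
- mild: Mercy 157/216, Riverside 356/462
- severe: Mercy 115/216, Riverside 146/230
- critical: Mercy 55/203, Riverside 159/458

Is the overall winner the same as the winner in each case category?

Yes

Mild: Mercy 157/216 = 72.7%, Riverside 356/462 = 77.1% → Riverside
Severe: Mercy 115/216 = 53.2%, Riverside 146/230 = 63.5% → Riverside
Critical: Mercy 55/203 = 27.1%, Riverside 159/458 = 34.7% → Riverside
Overall: Mercy 327/635 = 51.5%, Riverside 661/1150 = 57.5% → Riverside
Riverside wins overall and in every case group — no reversal.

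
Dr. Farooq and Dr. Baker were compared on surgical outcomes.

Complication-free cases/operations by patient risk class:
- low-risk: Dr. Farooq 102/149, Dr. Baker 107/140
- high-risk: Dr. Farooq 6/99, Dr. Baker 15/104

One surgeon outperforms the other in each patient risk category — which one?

Low-risk: Dr. Farooq 102/149 = 68.5%, Dr. Baker 107/140 = 76.4% → Dr. Baker
High-risk: Dr. Farooq 6/99 = 6.1%, Dr. Baker 15/104 = 14.4% → Dr. Baker
Dr. Baker has the higher rate in both groups.

Dr. Baker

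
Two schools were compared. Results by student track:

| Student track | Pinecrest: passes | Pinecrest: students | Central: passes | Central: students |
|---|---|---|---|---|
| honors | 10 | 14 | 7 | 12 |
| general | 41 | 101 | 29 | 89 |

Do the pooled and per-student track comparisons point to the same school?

Honors: Pinecrest 10/14 = 71.4%, Central 7/12 = 58.3% → Pinecrest
General: Pinecrest 41/101 = 40.6%, Central 29/89 = 32.6% → Pinecrest
Overall: Pinecrest 51/115 = 44.3%, Central 36/101 = 35.6% → Pinecrest
Pinecrest wins overall and in every student group — no reversal.

Yes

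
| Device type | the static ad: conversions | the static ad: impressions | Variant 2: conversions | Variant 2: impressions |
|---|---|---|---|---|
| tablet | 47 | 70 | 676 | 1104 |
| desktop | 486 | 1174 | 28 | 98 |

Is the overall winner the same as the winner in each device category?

No

Tablet: the static ad 47/70 = 67.1%, Variant 2 676/1104 = 61.2% → the static ad
Desktop: the static ad 486/1174 = 41.4%, Variant 2 28/98 = 28.6% → the static ad
Overall: the static ad 533/1244 = 42.8%, Variant 2 704/1202 = 58.6% → Variant 2
The static ad wins each device group but Variant 2 wins overall — the comparison reverses. The static ad's impressions skew toward desktop, which has a lower base rate.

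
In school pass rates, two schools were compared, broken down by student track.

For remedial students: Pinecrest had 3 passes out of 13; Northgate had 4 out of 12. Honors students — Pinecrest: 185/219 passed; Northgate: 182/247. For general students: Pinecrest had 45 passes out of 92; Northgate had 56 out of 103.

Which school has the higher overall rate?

Pinecrest

Remedial: Pinecrest 3/13 = 23.1%, Northgate 4/12 = 33.3% → Northgate
Honors: Pinecrest 185/219 = 84.5%, Northgate 182/247 = 73.7% → Pinecrest
General: Pinecrest 45/92 = 48.9%, Northgate 56/103 = 54.4% → Northgate
Overall: Pinecrest 233/324 = 71.9%, Northgate 242/362 = 66.9% → Pinecrest
(Neither sweeps every student group, but Pinecrest has the higher pooled rate.)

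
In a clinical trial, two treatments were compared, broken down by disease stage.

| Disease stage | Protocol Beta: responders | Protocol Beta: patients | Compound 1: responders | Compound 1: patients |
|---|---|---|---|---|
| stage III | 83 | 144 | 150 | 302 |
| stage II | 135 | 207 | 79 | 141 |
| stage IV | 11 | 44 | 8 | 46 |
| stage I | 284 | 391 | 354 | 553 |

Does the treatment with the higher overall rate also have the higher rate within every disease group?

Stage III: Protocol Beta 83/144 = 57.6%, Compound 1 150/302 = 49.7% → Protocol Beta
Stage II: Protocol Beta 135/207 = 65.2%, Compound 1 79/141 = 56.0% → Protocol Beta
Stage IV: Protocol Beta 11/44 = 25.0%, Compound 1 8/46 = 17.4% → Protocol Beta
Stage I: Protocol Beta 284/391 = 72.6%, Compound 1 354/553 = 64.0% → Protocol Beta
Overall: Protocol Beta 513/786 = 65.3%, Compound 1 591/1042 = 56.7% → Protocol Beta
Protocol Beta wins overall and in every disease group — no reversal.

Yes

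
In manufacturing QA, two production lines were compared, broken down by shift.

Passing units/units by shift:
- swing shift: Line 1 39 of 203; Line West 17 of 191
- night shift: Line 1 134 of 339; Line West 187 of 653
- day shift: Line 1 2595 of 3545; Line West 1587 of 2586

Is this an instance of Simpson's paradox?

No

Swing shift: Line 1 39/203 = 19.2%, Line West 17/191 = 8.9% → Line 1
Night shift: Line 1 134/339 = 39.5%, Line West 187/653 = 28.6% → Line 1
Day shift: Line 1 2595/3545 = 73.2%, Line West 1587/2586 = 61.4% → Line 1
Overall: Line 1 2768/4087 = 67.7%, Line West 1791/3430 = 52.2% → Line 1
Line 1 wins overall and in every shift group — no reversal.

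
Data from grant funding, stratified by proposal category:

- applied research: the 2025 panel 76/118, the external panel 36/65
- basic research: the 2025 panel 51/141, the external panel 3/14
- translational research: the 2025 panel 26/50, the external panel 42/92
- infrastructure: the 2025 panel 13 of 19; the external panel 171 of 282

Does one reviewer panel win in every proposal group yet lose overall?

Yes

Applied research: the 2025 panel 76/118 = 64.4%, the external panel 36/65 = 55.4% → the 2025 panel
Basic research: the 2025 panel 51/141 = 36.2%, the external panel 3/14 = 21.4% → the 2025 panel
Translational research: the 2025 panel 26/50 = 52.0%, the external panel 42/92 = 45.7% → the 2025 panel
Infrastructure: the 2025 panel 13/19 = 68.4%, the external panel 171/282 = 60.6% → the 2025 panel
Overall: the 2025 panel 166/328 = 50.6%, the external panel 252/453 = 55.6% → the external panel
The 2025 panel wins each proposal group but the external panel wins overall — the comparison reverses. The 2025 panel's proposals skew toward basic research, which has a lower base rate.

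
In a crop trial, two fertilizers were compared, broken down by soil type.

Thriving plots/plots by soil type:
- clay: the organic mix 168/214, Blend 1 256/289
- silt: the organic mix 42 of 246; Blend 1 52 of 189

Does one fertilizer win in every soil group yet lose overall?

Clay: the organic mix 168/214 = 78.5%, Blend 1 256/289 = 88.6% → Blend 1
Silt: the organic mix 42/246 = 17.1%, Blend 1 52/189 = 27.5% → Blend 1
Overall: the organic mix 210/460 = 45.7%, Blend 1 308/478 = 64.4% → Blend 1
Blend 1 wins overall and in every soil group — no reversal.

No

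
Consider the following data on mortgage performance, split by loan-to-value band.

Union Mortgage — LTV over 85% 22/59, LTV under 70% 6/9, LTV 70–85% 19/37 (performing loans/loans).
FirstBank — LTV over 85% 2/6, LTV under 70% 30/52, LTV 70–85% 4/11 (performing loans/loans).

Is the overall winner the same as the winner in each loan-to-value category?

No

LTV over 85%: Union Mortgage 22/59 = 37.3%, FirstBank 2/6 = 33.3% → Union Mortgage
LTV under 70%: Union Mortgage 6/9 = 66.7%, FirstBank 30/52 = 57.7% → Union Mortgage
LTV 70–85%: Union Mortgage 19/37 = 51.4%, FirstBank 4/11 = 36.4% → Union Mortgage
Overall: Union Mortgage 47/105 = 44.8%, FirstBank 36/69 = 52.2% → FirstBank
Union Mortgage wins each loan-to-value group but FirstBank wins overall — the comparison reverses. Union Mortgage's loans skew toward LTV over 85%, which has a lower base rate.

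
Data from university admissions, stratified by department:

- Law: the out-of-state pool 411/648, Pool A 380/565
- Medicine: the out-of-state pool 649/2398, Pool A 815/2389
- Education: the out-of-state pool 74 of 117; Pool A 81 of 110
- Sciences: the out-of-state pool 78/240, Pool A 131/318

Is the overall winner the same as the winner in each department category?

Law: the out-of-state pool 411/648 = 63.4%, Pool A 380/565 = 67.3% → Pool A
Medicine: the out-of-state pool 649/2398 = 27.1%, Pool A 815/2389 = 34.1% → Pool A
Education: the out-of-state pool 74/117 = 63.2%, Pool A 81/110 = 73.6% → Pool A
Sciences: the out-of-state pool 78/240 = 32.5%, Pool A 131/318 = 41.2% → Pool A
Overall: the out-of-state pool 1212/3403 = 35.6%, Pool A 1407/3382 = 41.6% → Pool A
Pool A wins overall and in every department group — no reversal.

Yes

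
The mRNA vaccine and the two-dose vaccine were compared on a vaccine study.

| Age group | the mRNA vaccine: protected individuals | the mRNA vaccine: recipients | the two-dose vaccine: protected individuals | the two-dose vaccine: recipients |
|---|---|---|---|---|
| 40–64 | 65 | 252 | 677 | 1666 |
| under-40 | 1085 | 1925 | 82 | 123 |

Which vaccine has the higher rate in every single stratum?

40–64: the mRNA vaccine 65/252 = 25.8%, the two-dose vaccine 677/1666 = 40.6% → the two-dose vaccine
Under-40: the mRNA vaccine 1085/1925 = 56.4%, the two-dose vaccine 82/123 = 66.7% → the two-dose vaccine
The two-dose vaccine has the higher rate in both groups.

the two-dose vaccine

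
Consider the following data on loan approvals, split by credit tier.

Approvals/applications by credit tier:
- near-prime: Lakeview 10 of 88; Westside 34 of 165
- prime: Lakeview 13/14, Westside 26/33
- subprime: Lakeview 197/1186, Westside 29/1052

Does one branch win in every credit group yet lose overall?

No

Near-prime: Lakeview 10/88 = 11.4%, Westside 34/165 = 20.6% → Westside
Prime: Lakeview 13/14 = 92.9%, Westside 26/33 = 78.8% → Lakeview
Subprime: Lakeview 197/1186 = 16.6%, Westside 29/1052 = 2.8% → Lakeview
Overall: Lakeview 220/1288 = 17.1%, Westside 89/1250 = 7.1% → Lakeview
Neither sweeps: Lakeview wins 2 of 3 groups, Westside wins 1. Lakeview wins overall but not every group — no Simpson reversal.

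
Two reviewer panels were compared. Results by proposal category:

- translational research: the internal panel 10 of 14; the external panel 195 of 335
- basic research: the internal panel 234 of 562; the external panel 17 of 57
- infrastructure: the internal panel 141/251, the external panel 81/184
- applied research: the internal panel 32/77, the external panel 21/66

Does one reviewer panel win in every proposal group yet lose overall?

Translational research: the internal panel 10/14 = 71.4%, the external panel 195/335 = 58.2% → the internal panel
Basic research: the internal panel 234/562 = 41.6%, the external panel 17/57 = 29.8% → the internal panel
Infrastructure: the internal panel 141/251 = 56.2%, the external panel 81/184 = 44.0% → the internal panel
Applied research: the internal panel 32/77 = 41.6%, the external panel 21/66 = 31.8% → the internal panel
Overall: the internal panel 417/904 = 46.1%, the external panel 314/642 = 48.9% → the external panel
The internal panel wins each proposal group but the external panel wins overall — the comparison reverses. The internal panel's proposals skew toward basic research, which has a lower base rate.

Yes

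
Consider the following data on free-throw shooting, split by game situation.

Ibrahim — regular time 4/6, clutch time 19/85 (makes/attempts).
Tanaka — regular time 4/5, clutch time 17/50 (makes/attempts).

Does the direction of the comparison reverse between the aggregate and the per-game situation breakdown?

Regular time: Ibrahim 4/6 = 66.7%, Tanaka 4/5 = 80.0% → Tanaka
Clutch time: Ibrahim 19/85 = 22.4%, Tanaka 17/50 = 34.0% → Tanaka
Overall: Ibrahim 23/91 = 25.3%, Tanaka 21/55 = 38.2% → Tanaka
Tanaka wins overall and in every game group — no reversal.

No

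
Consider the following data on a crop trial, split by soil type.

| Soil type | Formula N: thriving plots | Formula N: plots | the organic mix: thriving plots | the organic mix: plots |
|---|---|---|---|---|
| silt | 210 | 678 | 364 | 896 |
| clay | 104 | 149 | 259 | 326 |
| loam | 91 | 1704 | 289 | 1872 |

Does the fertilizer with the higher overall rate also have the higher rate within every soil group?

Yes

Silt: Formula N 210/678 = 31.0%, the organic mix 364/896 = 40.6% → the organic mix
Clay: Formula N 104/149 = 69.8%, the organic mix 259/326 = 79.4% → the organic mix
Loam: Formula N 91/1704 = 5.3%, the organic mix 289/1872 = 15.4% → the organic mix
Overall: Formula N 405/2531 = 16.0%, the organic mix 912/3094 = 29.5% → the organic mix
The organic mix wins overall and in every soil group — no reversal.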